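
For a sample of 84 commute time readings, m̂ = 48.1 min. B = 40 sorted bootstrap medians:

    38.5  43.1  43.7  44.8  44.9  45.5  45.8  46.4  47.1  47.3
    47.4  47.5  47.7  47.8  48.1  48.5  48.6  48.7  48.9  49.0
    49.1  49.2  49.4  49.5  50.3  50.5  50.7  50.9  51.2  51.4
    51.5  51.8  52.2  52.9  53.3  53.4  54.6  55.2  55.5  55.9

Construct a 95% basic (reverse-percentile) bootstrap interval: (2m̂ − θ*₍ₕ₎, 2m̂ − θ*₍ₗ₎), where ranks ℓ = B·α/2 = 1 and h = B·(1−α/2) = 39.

(40.7, 57.7)

Percentile endpoints at ranks 1 and 39: θ*₍1₎ = 38.5, θ*₍39₎ = 55.5.
Basic interval reflects these around m̂:
  lower = 2 × 48.1 − 55.5 = 40.7
  upper = 2 × 48.1 − 38.5 = 57.7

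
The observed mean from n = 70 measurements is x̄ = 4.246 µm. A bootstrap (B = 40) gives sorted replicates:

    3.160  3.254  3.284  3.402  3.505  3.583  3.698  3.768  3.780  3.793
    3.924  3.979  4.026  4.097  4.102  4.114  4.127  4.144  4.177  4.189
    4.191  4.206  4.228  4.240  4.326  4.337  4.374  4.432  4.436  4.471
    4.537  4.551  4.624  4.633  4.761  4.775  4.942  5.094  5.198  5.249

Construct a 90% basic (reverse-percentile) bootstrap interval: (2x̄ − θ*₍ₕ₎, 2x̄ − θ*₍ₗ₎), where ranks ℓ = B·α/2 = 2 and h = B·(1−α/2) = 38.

Percentile endpoints at ranks 2 and 38: θ*₍2₎ = 3.254, θ*₍38₎ = 5.094.
Basic interval reflects these around x̄:
  lower = 2 × 4.246 − 5.094 = 3.398
  upper = 2 × 4.246 − 3.254 = 5.238

(3.398, 5.238)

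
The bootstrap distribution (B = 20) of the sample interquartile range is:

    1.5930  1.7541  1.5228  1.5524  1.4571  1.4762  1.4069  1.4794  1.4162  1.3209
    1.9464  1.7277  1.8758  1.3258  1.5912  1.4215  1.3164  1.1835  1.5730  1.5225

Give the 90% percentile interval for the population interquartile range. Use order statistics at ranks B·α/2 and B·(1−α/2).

(1.1835, 1.8758)

Sorted replicates: 1.1835, 1.3164, 1.3209, 1.3258, 1.4069, 1.4162, 1.4215, 1.4571, 1.4762, 1.4794, 1.5225, 1.5228, 1.5524, 1.5730, 1.5912, 1.5930, 1.7277, 1.7541, 1.8758, 1.9464
α = 0.10; lower rank = 20 × 0.050 = 1; upper rank = 20 × 0.950 = 19.
The 1st smallest replicate is 1.1835; the 19th is 1.8758.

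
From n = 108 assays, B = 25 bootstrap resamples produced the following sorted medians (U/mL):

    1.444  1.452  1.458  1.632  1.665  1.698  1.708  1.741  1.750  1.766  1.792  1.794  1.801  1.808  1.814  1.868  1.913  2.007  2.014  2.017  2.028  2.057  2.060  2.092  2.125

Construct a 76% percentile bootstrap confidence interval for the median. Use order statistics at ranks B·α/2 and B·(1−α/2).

α = 0.24; lower rank = 25 × 0.120 = 3; upper rank = 25 × 0.880 = 22.
The 3rd smallest replicate is 1.458; the 22nd is 2.057.

(1.458, 2.057)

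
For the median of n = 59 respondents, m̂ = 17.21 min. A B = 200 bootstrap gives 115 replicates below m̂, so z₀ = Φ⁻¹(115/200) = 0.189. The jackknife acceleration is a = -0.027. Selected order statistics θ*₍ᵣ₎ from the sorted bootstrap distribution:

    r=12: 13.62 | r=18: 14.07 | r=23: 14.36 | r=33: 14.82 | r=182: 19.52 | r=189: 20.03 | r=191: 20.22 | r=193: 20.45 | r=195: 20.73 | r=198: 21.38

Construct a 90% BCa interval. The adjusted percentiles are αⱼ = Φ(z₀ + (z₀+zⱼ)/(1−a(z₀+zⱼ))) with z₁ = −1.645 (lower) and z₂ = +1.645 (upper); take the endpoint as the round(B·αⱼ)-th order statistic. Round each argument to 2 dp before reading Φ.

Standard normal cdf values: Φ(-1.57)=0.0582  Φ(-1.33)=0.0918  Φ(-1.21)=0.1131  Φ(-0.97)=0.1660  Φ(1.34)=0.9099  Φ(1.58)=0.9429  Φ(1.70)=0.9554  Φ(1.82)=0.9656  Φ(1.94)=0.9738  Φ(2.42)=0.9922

(14.07, 20.73)

Lower: z₀ + z₁ = 0.189 + (-1.645) = -1.456; 1 − a(z₀+z₁) = 1 − (-0.027)(-1.456) = 0.9607; argument = 0.189 + (-1.456)/0.9607 = -1.3266 → -1.33.
α₁ = Φ(-1.33) = 0.0918; rank = round(200 × 0.0918) = 18; θ*₍18₎ = 14.07.
Upper: z₀ + z₂ = 1.834; 1 − a(z₀+z₂) = 1.0495; argument = 1.9365 → 1.94; α₂ = 0.9738; rank = 195; θ*₍195₎ = 20.73.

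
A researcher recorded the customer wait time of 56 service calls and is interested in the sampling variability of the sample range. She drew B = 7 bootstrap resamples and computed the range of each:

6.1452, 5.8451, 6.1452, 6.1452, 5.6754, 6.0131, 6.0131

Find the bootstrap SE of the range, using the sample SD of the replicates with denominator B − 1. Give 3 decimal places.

SE* = 0.179

Bootstrap SE is the standard deviation of the 7 replicate ranges.
Mean of replicates: (6.1452 + 5.8451 + 6.1452 + 6.1452 + 5.6754 + 6.0131 + 6.0131) / 7 = 41.98230 / 7 = 5.99747
Sum of squared deviations: (+0.14773)² + (−0.15237)² + (+0.14773)² + (+0.14773)² + (−0.32207)² + (+0.01563)² + (+0.01563)² = 0.19291
Variance = 0.19291 / 6 = 0.03215
SE* = √0.03215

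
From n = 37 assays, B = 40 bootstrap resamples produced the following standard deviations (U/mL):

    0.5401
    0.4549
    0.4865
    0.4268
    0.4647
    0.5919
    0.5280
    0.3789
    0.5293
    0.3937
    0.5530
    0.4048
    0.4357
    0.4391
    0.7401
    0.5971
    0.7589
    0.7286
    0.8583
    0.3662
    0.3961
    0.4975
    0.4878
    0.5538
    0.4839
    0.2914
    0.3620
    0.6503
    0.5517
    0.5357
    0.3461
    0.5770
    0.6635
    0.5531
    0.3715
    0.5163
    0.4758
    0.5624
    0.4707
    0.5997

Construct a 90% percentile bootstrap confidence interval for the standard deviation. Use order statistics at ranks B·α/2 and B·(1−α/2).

Sorted replicates: 0.2914, 0.3461, 0.3620, 0.3662, 0.3715, 0.3789, 0.3937, 0.3961, 0.4048, 0.4268, 0.4357, 0.4391, 0.4549, 0.4647, 0.4707, 0.4758, 0.4839, 0.4865, 0.4878, 0.4975, 0.5163, 0.5280, 0.5293, 0.5357, 0.5401, 0.5517, 0.5530, 0.5531, 0.5538, 0.5624, 0.5770, 0.5919, 0.5971, 0.5997, 0.6503, 0.6635, 0.7286, 0.7401, 0.7589, 0.8583
α = 0.10; lower rank = 40 × 0.050 = 2; upper rank = 40 × 0.950 = 38.
The 2nd smallest replicate is 0.3461; the 38th is 0.7401.

(0.3461, 0.7401)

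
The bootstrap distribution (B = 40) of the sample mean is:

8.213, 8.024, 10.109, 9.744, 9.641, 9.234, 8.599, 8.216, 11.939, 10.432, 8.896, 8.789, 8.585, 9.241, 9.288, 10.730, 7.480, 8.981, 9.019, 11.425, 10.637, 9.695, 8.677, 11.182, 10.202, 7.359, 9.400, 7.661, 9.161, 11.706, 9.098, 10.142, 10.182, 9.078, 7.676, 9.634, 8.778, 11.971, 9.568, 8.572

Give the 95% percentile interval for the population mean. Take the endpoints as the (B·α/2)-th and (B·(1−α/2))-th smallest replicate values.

(7.359, 11.939)

Sorted replicates: 7.359, 7.480, 7.661, 7.676, 8.024, 8.213, 8.216, 8.572, 8.585, 8.599, 8.677, 8.778, 8.789, 8.896, 8.981, 9.019, 9.078, 9.098, 9.161, 9.234, 9.241, 9.288, 9.400, 9.568, 9.634, 9.641, 9.695, 9.744, 10.109, 10.142, 10.182, 10.202, 10.432, 10.637, 10.730, 11.182, 11.425, 11.706, 11.939, 11.971
α = 0.05; lower rank = 40 × 0.025 = 1; upper rank = 40 × 0.975 = 39.
The 1st smallest replicate is 7.359; the 39th is 11.939.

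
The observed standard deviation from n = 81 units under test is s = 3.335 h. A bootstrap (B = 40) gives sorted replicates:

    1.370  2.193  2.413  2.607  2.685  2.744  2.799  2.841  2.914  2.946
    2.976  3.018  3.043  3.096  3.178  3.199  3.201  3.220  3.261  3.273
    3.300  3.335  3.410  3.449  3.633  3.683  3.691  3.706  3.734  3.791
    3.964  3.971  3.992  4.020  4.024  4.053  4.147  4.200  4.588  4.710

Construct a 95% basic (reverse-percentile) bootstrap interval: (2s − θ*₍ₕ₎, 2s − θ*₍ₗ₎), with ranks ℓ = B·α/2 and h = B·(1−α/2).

Percentile endpoints at ranks 1 and 39: θ*₍1₎ = 1.370, θ*₍39₎ = 4.588.
Basic interval reflects these around s:
  lower = 2 × 3.335 − 4.588 = 2.082
  upper = 2 × 3.335 − 1.370 = 5.300

(2.082, 5.300)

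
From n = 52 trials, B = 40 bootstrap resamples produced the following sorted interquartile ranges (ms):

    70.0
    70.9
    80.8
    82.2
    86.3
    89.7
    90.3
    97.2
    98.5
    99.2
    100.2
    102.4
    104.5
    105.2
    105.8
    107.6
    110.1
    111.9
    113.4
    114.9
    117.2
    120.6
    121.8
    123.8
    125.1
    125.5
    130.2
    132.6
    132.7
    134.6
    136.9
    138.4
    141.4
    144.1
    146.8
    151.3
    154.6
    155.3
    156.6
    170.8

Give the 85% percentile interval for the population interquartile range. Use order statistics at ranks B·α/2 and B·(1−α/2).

(80.8, 154.6)

α = 0.15; lower rank = 40 × 0.075 = 3; upper rank = 40 × 0.925 = 37.
The 3rd smallest replicate is 80.8; the 37th is 154.6.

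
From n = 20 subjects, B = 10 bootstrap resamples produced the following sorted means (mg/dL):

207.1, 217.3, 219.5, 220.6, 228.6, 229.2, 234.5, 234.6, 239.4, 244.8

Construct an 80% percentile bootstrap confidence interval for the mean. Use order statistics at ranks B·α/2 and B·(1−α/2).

α = 0.20; lower rank = 10 × 0.100 = 1; upper rank = 10 × 0.900 = 9.
The 1st smallest replicate is 207.1; the 9th is 239.4.

(207.1, 239.4)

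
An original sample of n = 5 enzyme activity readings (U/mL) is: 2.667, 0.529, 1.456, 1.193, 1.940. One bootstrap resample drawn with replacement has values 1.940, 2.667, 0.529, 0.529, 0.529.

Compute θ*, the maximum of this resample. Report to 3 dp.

θ* = 2.667

Maximum = 2.667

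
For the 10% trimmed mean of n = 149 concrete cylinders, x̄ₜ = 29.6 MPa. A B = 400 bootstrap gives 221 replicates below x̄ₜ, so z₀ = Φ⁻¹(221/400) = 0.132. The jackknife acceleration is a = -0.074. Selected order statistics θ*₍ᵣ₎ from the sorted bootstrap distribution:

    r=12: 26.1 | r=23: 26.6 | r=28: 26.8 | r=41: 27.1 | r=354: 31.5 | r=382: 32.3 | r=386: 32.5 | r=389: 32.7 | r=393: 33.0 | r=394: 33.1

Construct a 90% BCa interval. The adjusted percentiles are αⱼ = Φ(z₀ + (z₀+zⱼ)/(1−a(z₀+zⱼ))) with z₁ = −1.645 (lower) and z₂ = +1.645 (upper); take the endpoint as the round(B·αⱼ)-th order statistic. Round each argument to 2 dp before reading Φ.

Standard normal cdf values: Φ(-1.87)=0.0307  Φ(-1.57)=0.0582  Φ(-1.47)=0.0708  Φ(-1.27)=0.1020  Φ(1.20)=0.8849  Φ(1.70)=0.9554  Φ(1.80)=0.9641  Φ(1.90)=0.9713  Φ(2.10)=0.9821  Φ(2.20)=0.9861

Lower: z₀ + z₁ = 0.132 + (-1.645) = -1.513; 1 − a(z₀+z₁) = 1 − (-0.074)(-1.513) = 0.8880; argument = 0.132 + (-1.513)/0.8880 = -1.5718 → -1.57.
α₁ = Φ(-1.57) = 0.0582; rank = round(400 × 0.0582) = 23; θ*₍23₎ = 26.6.
Upper: z₀ + z₂ = 1.777; 1 − a(z₀+z₂) = 1.1315; argument = 1.7025 → 1.70; α₂ = 0.9554; rank = 382; θ*₍382₎ = 32.3.

(26.6, 32.3)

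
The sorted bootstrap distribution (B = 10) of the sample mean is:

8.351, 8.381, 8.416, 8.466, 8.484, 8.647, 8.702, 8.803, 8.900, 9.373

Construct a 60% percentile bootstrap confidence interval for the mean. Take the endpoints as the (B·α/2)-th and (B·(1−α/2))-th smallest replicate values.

α = 0.40; lower rank = 10 × 0.200 = 2; upper rank = 10 × 0.800 = 8.
The 2nd smallest replicate is 8.381; the 8th is 8.803.

(8.381, 8.803)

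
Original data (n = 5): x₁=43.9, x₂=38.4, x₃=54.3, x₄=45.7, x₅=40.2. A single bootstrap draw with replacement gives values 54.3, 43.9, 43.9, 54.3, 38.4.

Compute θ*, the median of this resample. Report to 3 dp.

Sorted: 38.4, 43.9, 43.9, 54.3, 54.3
Median = middle value = 43.900

θ* = 43.900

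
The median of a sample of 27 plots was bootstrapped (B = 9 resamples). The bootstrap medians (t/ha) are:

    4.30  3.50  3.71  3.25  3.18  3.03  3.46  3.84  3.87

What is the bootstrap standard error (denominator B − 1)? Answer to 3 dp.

SE* = 0.400

Bootstrap SE is the standard deviation of the 9 replicate medians.
Mean of replicates: (4.30 + 3.50 + 3.71 + 3.25 + 3.18 + 3.03 + 3.46 + 3.84 + 3.87) / 9 = 32.1400 / 9 = 3.5711
Sum of squared deviations: (+0.7289)² + (−0.0711)² + (+0.1389)² + (−0.3211)² + (−0.3911)² + (−0.5411)² + (−0.1111)² + (+0.2689)² + (+0.2989)² = 1.2785
Variance = 1.2785 / 8 = 0.1598
SE* = √0.1598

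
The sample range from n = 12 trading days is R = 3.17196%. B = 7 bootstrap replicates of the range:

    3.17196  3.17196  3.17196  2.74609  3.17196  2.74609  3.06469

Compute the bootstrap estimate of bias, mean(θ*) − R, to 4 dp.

mean(θ*) = (3.17196 + 3.17196 + 3.17196 + 2.74609 + 3.17196 + 2.74609 + 3.06469) / 7 = 3.03496
bias = 3.03496 − 3.17196

bias = −0.1370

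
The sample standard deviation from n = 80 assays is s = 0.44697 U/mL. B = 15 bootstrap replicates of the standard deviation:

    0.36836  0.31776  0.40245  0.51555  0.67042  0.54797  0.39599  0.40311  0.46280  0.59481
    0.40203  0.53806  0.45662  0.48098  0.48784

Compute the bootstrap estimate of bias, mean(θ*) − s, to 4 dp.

mean(θ*) = (0.36836 + 0.31776 + 0.40245 + 0.51555 + 0.67042 + 0.54797 + 0.39599 + 0.40311 + 0.46280 + 0.59481 + 0.40203 + 0.53806 + 0.45662 + 0.48098 + 0.48784) / 15 = 0.46965
bias = 0.46965 − 0.44697

bias = +0.0227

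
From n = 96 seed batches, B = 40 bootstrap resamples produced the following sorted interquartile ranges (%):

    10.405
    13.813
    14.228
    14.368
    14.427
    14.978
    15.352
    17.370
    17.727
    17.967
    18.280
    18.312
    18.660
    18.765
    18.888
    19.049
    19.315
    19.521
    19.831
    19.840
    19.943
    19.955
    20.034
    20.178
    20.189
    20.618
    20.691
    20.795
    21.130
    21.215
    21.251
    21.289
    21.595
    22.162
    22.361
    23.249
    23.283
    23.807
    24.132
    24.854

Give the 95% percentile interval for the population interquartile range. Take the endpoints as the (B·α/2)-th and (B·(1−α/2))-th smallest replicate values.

α = 0.05; lower rank = 40 × 0.025 = 1; upper rank = 40 × 0.975 = 39.
The 1st smallest replicate is 10.405; the 39th is 24.132.

(10.405, 24.132)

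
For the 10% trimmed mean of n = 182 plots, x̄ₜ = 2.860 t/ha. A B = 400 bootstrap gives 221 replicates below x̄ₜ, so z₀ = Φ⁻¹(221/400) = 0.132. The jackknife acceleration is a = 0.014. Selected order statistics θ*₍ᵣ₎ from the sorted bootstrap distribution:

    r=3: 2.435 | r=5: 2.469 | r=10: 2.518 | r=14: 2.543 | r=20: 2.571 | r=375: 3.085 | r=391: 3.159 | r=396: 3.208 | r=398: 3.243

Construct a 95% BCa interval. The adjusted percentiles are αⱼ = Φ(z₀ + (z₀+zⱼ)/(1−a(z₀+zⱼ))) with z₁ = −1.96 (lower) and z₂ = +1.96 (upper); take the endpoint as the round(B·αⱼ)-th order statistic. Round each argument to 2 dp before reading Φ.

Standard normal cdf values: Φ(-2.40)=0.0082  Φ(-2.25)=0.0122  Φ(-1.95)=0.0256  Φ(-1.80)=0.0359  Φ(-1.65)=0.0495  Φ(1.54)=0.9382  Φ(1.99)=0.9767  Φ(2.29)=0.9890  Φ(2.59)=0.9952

Lower: z₀ + z₁ = 0.132 + (-1.960) = -1.828; 1 − a(z₀+z₁) = 1 − (0.014)(-1.828) = 1.0256; argument = 0.132 + (-1.828)/1.0256 = -1.6504 → -1.65.
α₁ = Φ(-1.65) = 0.0495; rank = round(400 × 0.0495) = 20; θ*₍20₎ = 2.571.
Upper: z₀ + z₂ = 2.092; 1 − a(z₀+z₂) = 0.9707; argument = 2.2871 → 2.29; α₂ = 0.9890; rank = 396; θ*₍396₎ = 3.208.

(2.571, 3.208)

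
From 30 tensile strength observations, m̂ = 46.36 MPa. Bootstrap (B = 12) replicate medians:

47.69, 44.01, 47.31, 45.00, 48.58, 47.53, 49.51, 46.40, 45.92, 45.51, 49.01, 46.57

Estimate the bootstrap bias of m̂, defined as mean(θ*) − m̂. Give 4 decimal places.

mean(θ*) = (47.69 + 44.01 + 47.31 + 45.00 + 48.58 + 47.53 + 49.51 + 46.40 + 45.92 + 45.51 + 49.01 + 46.57) / 12 = 46.92000
bias = 46.92000 − 46.36

bias = +0.5600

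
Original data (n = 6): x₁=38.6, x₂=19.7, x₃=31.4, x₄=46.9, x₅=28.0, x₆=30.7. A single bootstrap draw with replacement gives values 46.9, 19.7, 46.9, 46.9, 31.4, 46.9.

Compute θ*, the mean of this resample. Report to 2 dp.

θ* = 39.78

Mean = (46.9 + 19.7 + 46.9 + 46.9 + 31.4 + 46.9) / 6 = 238.70 / 6 = 39.78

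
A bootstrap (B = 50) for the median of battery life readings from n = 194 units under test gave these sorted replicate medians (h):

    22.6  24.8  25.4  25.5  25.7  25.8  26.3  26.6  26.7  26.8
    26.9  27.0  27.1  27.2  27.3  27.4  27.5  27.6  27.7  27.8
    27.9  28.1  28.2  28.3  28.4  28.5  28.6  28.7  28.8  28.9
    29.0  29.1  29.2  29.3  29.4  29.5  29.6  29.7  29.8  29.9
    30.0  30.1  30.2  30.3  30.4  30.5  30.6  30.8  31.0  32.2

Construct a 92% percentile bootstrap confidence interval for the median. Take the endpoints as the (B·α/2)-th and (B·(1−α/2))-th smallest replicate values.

α = 0.08; lower rank = 50 × 0.040 = 2; upper rank = 50 × 0.960 = 48.
The 2nd smallest replicate is 24.8; the 48th is 30.8.

(24.8, 30.8)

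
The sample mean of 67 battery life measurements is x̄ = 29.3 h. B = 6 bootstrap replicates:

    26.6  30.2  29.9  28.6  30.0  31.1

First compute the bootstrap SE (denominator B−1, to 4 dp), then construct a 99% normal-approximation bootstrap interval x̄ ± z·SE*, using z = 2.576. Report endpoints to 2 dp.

(25.21, 33.39)

Mean of replicates = 29.4000; sum of squared deviations = 12.6200; SE* = √(12.6200/5) = 1.5887
Margin = 2.576 × 1.5887 = 4.092
Interval: 29.3 ± 4.092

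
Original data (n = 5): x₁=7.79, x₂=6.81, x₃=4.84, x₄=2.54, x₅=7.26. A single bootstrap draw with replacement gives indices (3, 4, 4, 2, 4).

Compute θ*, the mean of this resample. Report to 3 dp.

θ* = 3.854

Resample values: 4.84, 2.54, 2.54, 6.81, 2.54.
Mean = (4.84 + 2.54 + 2.54 + 6.81 + 2.54) / 5 = 19.270 / 5 = 3.854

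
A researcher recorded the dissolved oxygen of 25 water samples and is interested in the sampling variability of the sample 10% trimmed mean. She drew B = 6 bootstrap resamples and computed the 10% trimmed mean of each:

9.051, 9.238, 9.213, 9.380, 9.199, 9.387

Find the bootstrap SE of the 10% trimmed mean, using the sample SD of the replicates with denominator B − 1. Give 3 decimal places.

Bootstrap SE is the standard deviation of the 6 replicate 10% trimmed means.
Mean of replicates: (9.051 + 9.238 + 9.213 + 9.380 + 9.199 + 9.387) / 6 = 55.4680 / 6 = 9.2447
Sum of squared deviations: (−0.1937)² + (−0.0067)² + (−0.0317)² + (+0.1353)² + (−0.0457)² + (+0.1423)² = 0.0792
Variance = 0.0792 / 5 = 0.0158
SE* = √0.0158

SE* = 0.126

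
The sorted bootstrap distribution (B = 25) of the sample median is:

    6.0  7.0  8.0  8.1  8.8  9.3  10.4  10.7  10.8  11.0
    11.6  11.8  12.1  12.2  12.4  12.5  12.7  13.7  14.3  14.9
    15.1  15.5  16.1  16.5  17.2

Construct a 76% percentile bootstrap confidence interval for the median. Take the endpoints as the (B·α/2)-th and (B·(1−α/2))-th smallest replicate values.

α = 0.24; lower rank = 25 × 0.120 = 3; upper rank = 25 × 0.880 = 22.
The 3rd smallest replicate is 8.0; the 22nd is 15.5.

(8.0, 15.5)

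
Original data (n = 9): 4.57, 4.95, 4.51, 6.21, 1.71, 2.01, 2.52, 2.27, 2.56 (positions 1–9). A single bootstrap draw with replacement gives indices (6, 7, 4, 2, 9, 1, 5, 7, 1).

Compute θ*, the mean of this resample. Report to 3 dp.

θ* = 3.513

Resample values: 2.01, 2.52, 6.21, 4.95, 2.56, 4.57, 1.71, 2.52, 4.57.
Mean = (2.01 + 2.52 + 6.21 + 4.95 + 2.56 + 4.57 + 1.71 + 2.52 + 4.57) / 9 = 31.620 / 9 = 3.513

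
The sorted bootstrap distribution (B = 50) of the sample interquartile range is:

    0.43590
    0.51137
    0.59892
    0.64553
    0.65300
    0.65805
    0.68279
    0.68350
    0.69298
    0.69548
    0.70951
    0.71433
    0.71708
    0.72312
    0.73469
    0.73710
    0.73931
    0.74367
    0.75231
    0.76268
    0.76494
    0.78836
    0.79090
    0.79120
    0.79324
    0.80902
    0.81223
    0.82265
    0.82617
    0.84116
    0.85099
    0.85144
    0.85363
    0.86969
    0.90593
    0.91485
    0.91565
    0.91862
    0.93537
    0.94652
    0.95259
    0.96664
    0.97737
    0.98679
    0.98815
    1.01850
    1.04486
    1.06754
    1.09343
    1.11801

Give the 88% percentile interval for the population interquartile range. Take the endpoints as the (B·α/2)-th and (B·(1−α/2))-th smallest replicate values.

α = 0.12; lower rank = 50 × 0.060 = 3; upper rank = 50 × 0.940 = 47.
The 3rd smallest replicate is 0.59892; the 47th is 1.04486.

(0.59892, 1.04486)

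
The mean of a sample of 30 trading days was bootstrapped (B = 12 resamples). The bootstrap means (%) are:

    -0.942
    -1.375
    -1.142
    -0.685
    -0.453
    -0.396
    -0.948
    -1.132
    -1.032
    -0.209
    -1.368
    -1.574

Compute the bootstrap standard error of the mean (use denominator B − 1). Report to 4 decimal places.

Bootstrap SE is the standard deviation of the 12 replicate means.
Mean of replicates: ((-0.942) + (-1.375) + (-1.142) + (-0.685) + (-0.453) + (-0.396) + (-0.948) + (-1.132) + (-1.032) + (-0.209) + (-1.368) + (-1.574)) / 12 = -11.25600 / 12 = -0.93800
Sum of squared deviations: (−0.00400)² + (−0.43700)² + (−0.20400)² + (+0.25300)² + (+0.48500)² + (+0.54200)² + (−0.01000)² + (−0.19400)² + (−0.09400)² + (+0.72900)² + (−0.43000)² + (−0.63600)² = 1.99301
Variance = 1.99301 / 11 = 0.18118
SE* = √0.18118

SE* = 0.4257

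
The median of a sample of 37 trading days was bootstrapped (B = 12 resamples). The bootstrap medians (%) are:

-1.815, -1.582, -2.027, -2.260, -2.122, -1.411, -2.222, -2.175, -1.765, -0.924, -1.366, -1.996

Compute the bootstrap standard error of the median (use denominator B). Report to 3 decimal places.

Bootstrap SE is the standard deviation of the 12 replicate medians.
Mean of replicates: ((-1.815) + (-1.582) + (-2.027) + (-2.260) + (-2.122) + (-1.411) + (-2.222) + (-2.175) + (-1.765) + (-0.924) + (-1.366) + (-1.996)) / 12 = -21.6650 / 12 = -1.8054
Sum of squared deviations: (−0.0096)² + (+0.2234)² + (−0.2216)² + (−0.4546)² + (−0.3166)² + (+0.3944)² + (−0.4166)² + (−0.3696)² + (+0.0404)² + (+0.8814)² + (+0.4394)² + (−0.1906)² = 1.8796
Variance = 1.8796 / 12 = 0.1566
SE* = √0.1566

SE* = 0.396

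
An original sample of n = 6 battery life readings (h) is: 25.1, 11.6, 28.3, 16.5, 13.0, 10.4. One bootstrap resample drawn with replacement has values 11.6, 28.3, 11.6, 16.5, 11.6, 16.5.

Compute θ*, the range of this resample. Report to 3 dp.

Range = 28.3 − 11.6 = 16.700

θ* = 16.700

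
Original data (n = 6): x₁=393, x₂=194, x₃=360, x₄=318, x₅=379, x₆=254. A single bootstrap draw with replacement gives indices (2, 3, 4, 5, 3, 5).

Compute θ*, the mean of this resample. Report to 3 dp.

Resample values: 194, 360, 318, 379, 360, 379.
Mean = (194 + 360 + 318 + 379 + 360 + 379) / 6 = 1990.0 / 6 = 331.667

θ* = 331.667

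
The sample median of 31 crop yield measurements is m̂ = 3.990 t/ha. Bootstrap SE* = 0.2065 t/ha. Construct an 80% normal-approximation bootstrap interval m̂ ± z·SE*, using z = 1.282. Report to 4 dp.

(3.7253, 4.2547)

Margin = 1.282 × 0.2065 = 0.26473
Interval: 3.990 ± 0.26473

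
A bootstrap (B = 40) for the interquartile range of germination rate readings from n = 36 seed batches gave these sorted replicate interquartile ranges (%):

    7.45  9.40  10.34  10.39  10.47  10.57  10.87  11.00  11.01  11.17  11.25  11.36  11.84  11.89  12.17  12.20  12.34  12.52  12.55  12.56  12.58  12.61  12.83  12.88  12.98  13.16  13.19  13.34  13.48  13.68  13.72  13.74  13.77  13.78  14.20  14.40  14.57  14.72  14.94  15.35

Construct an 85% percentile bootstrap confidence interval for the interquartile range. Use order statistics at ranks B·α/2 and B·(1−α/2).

(10.34, 14.57)

α = 0.15; lower rank = 40 × 0.075 = 3; upper rank = 40 × 0.925 = 37.
The 3rd smallest replicate is 10.34; the 37th is 14.57.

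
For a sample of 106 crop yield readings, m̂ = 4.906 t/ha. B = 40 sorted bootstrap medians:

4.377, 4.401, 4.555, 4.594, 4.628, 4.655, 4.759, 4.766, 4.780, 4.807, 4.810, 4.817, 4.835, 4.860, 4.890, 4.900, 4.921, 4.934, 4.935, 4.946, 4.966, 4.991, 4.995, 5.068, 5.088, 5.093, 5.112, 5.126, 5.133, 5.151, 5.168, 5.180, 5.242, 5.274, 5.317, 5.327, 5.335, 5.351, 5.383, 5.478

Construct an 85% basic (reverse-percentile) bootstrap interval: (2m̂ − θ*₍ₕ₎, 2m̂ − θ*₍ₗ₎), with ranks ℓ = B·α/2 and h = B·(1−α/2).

(4.477, 5.257)

Percentile endpoints at ranks 3 and 37: θ*₍3₎ = 4.555, θ*₍37₎ = 5.335.
Basic interval reflects these around m̂:
  lower = 2 × 4.906 − 5.335 = 4.477
  upper = 2 × 4.906 − 4.555 = 5.257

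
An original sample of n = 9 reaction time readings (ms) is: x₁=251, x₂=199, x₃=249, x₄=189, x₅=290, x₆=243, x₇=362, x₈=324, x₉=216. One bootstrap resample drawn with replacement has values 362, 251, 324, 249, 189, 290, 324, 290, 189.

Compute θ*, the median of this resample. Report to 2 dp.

Sorted: 189, 189, 249, 251, 290, 290, 324, 324, 362
Median = middle value = 290.00

θ* = 290.00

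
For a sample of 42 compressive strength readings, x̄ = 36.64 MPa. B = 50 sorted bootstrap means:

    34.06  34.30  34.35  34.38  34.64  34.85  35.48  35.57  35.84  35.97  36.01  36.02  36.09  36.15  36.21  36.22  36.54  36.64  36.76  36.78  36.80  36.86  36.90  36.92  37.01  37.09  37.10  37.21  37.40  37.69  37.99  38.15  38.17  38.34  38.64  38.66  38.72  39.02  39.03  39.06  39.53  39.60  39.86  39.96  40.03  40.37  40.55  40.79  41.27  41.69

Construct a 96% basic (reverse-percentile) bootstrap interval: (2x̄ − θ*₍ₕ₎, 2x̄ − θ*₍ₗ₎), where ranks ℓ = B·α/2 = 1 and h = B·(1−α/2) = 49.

Percentile endpoints at ranks 1 and 49: θ*₍1₎ = 34.06, θ*₍49₎ = 41.27.
Basic interval reflects these around x̄:
  lower = 2 × 36.64 − 41.27 = 32.01
  upper = 2 × 36.64 − 34.06 = 39.22

(32.01, 39.22)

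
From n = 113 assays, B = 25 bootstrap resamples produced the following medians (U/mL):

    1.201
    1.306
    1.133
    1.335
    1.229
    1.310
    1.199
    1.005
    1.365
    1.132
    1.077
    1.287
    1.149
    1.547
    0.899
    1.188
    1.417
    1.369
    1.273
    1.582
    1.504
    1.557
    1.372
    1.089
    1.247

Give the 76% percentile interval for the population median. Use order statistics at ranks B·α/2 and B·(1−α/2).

Sorted replicates: 0.899, 1.005, 1.077, 1.089, 1.132, 1.133, 1.149, 1.188, 1.199, 1.201, 1.229, 1.247, 1.273, 1.287, 1.306, 1.310, 1.335, 1.365, 1.369, 1.372, 1.417, 1.504, 1.547, 1.557, 1.582
α = 0.24; lower rank = 25 × 0.120 = 3; upper rank = 25 × 0.880 = 22.
The 3rd smallest replicate is 1.077; the 22nd is 1.504.

(1.077, 1.504)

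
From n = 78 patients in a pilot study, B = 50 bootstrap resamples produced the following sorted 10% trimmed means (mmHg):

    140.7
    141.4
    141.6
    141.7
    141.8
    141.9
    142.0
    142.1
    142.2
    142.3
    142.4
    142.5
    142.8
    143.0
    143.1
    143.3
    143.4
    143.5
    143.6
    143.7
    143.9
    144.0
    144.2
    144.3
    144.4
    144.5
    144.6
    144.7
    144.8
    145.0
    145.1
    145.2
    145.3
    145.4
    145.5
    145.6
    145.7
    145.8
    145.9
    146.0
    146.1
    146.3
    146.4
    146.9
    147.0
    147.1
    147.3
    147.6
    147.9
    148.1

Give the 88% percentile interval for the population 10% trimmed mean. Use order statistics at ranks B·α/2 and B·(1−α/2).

(141.6, 147.3)

α = 0.12; lower rank = 50 × 0.060 = 3; upper rank = 50 × 0.940 = 47.
The 3rd smallest replicate is 141.6; the 47th is 147.3.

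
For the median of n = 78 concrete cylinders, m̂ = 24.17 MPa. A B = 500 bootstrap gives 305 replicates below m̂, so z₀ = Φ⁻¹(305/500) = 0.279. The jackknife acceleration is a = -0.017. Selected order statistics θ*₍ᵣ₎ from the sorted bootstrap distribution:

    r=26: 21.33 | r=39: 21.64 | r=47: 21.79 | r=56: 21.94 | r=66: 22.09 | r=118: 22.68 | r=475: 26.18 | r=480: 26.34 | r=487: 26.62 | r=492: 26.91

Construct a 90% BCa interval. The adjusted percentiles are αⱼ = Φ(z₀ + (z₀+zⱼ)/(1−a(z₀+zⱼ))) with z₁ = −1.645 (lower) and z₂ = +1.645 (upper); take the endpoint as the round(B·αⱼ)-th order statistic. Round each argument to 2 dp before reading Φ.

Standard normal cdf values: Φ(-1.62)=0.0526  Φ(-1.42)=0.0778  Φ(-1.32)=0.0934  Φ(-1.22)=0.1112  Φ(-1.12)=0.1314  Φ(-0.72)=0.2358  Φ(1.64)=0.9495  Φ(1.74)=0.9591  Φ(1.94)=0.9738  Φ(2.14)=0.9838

Lower: z₀ + z₁ = 0.279 + (-1.645) = -1.366; 1 − a(z₀+z₁) = 1 − (-0.017)(-1.366) = 0.9768; argument = 0.279 + (-1.366)/0.9768 = -1.1195 → -1.12.
α₁ = Φ(-1.12) = 0.1314; rank = round(500 × 0.1314) = 66; θ*₍66₎ = 22.09.
Upper: z₀ + z₂ = 1.924; 1 − a(z₀+z₂) = 1.0327; argument = 2.1421 → 2.14; α₂ = 0.9838; rank = 492; θ*₍492₎ = 26.91.

(22.09, 26.91)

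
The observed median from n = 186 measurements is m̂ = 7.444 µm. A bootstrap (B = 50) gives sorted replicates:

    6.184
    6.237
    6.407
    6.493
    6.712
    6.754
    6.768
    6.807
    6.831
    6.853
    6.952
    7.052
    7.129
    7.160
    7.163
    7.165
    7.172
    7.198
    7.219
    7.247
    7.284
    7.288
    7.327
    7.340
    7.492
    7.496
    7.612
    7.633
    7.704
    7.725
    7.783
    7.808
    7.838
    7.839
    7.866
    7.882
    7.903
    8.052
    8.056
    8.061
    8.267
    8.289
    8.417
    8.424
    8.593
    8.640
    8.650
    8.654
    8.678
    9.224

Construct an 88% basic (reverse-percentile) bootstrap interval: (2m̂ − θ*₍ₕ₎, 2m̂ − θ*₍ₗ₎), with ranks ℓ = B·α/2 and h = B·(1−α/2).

Percentile endpoints at ranks 3 and 47: θ*₍3₎ = 6.407, θ*₍47₎ = 8.650.
Basic interval reflects these around m̂:
  lower = 2 × 7.444 − 8.650 = 6.238
  upper = 2 × 7.444 − 6.407 = 8.481

(6.238, 8.481)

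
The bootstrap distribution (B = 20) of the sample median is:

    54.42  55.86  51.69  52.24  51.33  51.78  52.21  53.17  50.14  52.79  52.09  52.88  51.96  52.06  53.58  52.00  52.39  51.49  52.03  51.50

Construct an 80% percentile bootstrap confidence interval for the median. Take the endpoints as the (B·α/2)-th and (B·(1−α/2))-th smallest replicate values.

Sorted replicates: 50.14, 51.33, 51.49, 51.50, 51.69, 51.78, 51.96, 52.00, 52.03, 52.06, 52.09, 52.21, 52.24, 52.39, 52.79, 52.88, 53.17, 53.58, 54.42, 55.86
α = 0.20; lower rank = 20 × 0.100 = 2; upper rank = 20 × 0.900 = 18.
The 2nd smallest replicate is 51.33; the 18th is 53.58.

(51.33, 53.58)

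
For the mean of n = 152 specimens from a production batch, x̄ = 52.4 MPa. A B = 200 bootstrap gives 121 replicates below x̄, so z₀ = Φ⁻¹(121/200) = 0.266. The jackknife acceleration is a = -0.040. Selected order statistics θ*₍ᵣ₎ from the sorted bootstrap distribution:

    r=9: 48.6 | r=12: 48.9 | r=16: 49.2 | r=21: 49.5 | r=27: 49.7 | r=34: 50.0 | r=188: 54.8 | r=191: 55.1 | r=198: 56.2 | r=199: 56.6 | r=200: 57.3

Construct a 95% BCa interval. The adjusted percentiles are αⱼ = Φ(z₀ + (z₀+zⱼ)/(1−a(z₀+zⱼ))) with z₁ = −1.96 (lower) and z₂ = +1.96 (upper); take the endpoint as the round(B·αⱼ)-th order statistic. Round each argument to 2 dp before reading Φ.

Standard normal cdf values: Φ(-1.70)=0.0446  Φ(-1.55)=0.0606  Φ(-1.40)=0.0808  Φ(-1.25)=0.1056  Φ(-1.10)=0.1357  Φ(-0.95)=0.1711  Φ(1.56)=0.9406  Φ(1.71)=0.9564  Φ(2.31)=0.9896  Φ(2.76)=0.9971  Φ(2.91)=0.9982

Lower: z₀ + z₁ = 0.266 + (-1.960) = -1.694; 1 − a(z₀+z₁) = 1 − (-0.040)(-1.694) = 0.9322; argument = 0.266 + (-1.694)/0.9322 = -1.5511 → -1.55.
α₁ = Φ(-1.55) = 0.0606; rank = round(200 × 0.0606) = 12; θ*₍12₎ = 48.9.
Upper: z₀ + z₂ = 2.226; 1 − a(z₀+z₂) = 1.0890; argument = 2.3100 → 2.31; α₂ = 0.9896; rank = 198; θ*₍198₎ = 56.2.

(48.9, 56.2)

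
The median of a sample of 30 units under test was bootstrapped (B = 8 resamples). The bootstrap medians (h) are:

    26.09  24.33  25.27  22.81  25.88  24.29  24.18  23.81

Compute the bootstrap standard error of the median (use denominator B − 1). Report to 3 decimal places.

Bootstrap SE is the standard deviation of the 8 replicate medians.
Mean of replicates: (26.09 + 24.33 + 25.27 + 22.81 + 25.88 + 24.29 + 24.18 + 23.81) / 8 = 196.6600 / 8 = 24.5825
Sum of squared deviations: (+1.5075)² + (−0.2525)² + (+0.6875)² + (−1.7725)² + (+1.2975)² + (−0.2925)² + (−0.4025)² + (−0.7725)² = 8.4786
Variance = 8.4786 / 7 = 1.2112
SE* = √1.2112

SE* = 1.101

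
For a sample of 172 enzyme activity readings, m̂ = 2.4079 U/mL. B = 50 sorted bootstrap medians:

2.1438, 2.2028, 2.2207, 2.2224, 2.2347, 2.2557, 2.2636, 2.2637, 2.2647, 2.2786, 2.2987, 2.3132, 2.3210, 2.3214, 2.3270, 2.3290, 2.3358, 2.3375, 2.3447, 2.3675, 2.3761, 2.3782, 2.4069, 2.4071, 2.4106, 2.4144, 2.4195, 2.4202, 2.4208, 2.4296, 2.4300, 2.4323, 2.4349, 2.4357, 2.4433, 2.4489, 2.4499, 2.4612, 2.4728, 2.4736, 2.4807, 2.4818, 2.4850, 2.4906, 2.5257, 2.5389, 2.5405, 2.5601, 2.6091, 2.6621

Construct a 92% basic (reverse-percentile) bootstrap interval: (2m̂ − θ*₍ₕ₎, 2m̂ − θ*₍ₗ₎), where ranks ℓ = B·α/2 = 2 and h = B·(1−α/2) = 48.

(2.2557, 2.6130)

Percentile endpoints at ranks 2 and 48: θ*₍2₎ = 2.2028, θ*₍48₎ = 2.5601.
Basic interval reflects these around m̂:
  lower = 2 × 2.4079 − 2.5601 = 2.2557
  upper = 2 × 2.4079 − 2.2028 = 2.6130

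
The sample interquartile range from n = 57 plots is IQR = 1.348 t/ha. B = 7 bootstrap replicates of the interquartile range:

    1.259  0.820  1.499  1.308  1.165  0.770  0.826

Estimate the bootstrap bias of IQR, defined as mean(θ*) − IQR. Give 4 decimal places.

mean(θ*) = (1.259 + 0.820 + 1.499 + 1.308 + 1.165 + 0.770 + 0.826) / 7 = 1.09243
bias = 1.09243 − 1.348

bias = −0.2556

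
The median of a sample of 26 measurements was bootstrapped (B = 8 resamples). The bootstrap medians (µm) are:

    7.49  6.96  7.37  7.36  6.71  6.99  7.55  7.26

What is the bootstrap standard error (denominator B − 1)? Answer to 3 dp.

SE* = 0.294

Bootstrap SE is the standard deviation of the 8 replicate medians.
Mean of replicates: (7.49 + 6.96 + 7.37 + 7.36 + 6.71 + 6.99 + 7.55 + 7.26) / 8 = 57.6900 / 8 = 7.2112
Sum of squared deviations: (+0.2788)² + (−0.2512)² + (+0.1588)² + (+0.1488)² + (−0.5012)² + (−0.2212)² + (+0.3388)² + (+0.0488)² = 0.6055
Variance = 0.6055 / 7 = 0.0865
SE* = √0.0865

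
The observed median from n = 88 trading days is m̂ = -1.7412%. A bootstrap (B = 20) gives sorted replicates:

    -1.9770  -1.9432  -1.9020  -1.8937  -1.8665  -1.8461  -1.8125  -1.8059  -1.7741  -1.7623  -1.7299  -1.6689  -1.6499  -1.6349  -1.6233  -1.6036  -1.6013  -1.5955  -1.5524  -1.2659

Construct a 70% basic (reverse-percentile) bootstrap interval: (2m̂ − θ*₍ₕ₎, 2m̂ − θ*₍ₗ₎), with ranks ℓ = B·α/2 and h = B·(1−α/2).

Percentile endpoints at ranks 3 and 17: θ*₍3₎ = -1.9020, θ*₍17₎ = -1.6013.
Basic interval reflects these around m̂:
  lower = 2 × -1.7412 − -1.6013 = -1.8811
  upper = 2 × -1.7412 − -1.9020 = -1.5804

(-1.8811, -1.5804)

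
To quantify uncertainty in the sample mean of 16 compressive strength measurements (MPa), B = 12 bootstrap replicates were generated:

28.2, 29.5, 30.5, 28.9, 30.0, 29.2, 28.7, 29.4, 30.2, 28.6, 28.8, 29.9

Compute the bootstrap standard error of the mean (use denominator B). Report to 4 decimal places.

SE* = 0.6845

Bootstrap SE is the standard deviation of the 12 replicate means.
Mean of replicates: (28.2 + 29.5 + 30.5 + 28.9 + 30.0 + 29.2 + 28.7 + 29.4 + 30.2 + 28.6 + 28.8 + 29.9) / 12 = 351.90000 / 12 = 29.32500
Sum of squared deviations: (−1.12500)² + (+0.17500)² + (+1.17500)² + (−0.42500)² + (+0.67500)² + (−0.12500)² + (−0.62500)² + (+0.07500)² + (+0.87500)² + (−0.72500)² + (−0.52500)² + (+0.57500)² = 5.62250
Variance = 5.62250 / 12 = 0.46854
SE* = √0.46854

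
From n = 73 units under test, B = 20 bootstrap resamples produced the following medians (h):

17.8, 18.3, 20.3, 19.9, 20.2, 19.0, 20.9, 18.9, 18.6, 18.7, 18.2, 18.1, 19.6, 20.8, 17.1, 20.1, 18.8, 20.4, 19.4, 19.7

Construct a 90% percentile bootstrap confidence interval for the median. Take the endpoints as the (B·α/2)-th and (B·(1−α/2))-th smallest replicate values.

(17.1, 20.8)

Sorted replicates: 17.1, 17.8, 18.1, 18.2, 18.3, 18.6, 18.7, 18.8, 18.9, 19.0, 19.4, 19.6, 19.7, 19.9, 20.1, 20.2, 20.3, 20.4, 20.8, 20.9
α = 0.10; lower rank = 20 × 0.050 = 1; upper rank = 20 × 0.950 = 19.
The 1st smallest replicate is 17.1; the 19th is 20.8.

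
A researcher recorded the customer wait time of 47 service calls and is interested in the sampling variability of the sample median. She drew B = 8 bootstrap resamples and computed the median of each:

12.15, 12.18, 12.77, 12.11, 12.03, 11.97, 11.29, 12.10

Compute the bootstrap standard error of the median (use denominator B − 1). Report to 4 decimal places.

SE* = 0.4019

Bootstrap SE is the standard deviation of the 8 replicate medians.
Mean of replicates: (12.15 + 12.18 + 12.77 + 12.11 + 12.03 + 11.97 + 11.29 + 12.10) / 8 = 96.60000 / 8 = 12.07500
Sum of squared deviations: (+0.07500)² + (+0.10500)² + (+0.69500)² + (+0.03500)² + (−0.04500)² + (−0.10500)² + (−0.78500)² + (+0.02500)² = 1.13080
Variance = 1.13080 / 7 = 0.16154
SE* = √0.16154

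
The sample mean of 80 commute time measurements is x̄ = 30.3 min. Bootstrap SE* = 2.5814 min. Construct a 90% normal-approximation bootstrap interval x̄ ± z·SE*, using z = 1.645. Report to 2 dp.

Margin = 1.645 × 2.5814 = 4.246
Interval: 30.3 ± 4.246

(26.05, 34.55)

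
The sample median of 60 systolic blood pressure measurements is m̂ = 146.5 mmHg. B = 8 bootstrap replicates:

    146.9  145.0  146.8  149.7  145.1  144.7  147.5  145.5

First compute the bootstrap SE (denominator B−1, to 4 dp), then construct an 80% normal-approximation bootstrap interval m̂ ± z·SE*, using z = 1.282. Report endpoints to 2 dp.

Mean of replicates = 146.4000; sum of squared deviations = 19.8600; SE* = √(19.8600/7) = 1.6844
Margin = 1.282 × 1.6844 = 2.159
Interval: 146.5 ± 2.159

(144.34, 148.66)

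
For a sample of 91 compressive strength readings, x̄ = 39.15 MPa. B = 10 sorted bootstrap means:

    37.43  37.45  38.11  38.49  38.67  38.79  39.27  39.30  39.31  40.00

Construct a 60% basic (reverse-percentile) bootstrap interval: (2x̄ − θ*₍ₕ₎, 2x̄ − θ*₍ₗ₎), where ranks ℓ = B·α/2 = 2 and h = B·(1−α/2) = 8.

Percentile endpoints at ranks 2 and 8: θ*₍2₎ = 37.45, θ*₍8₎ = 39.30.
Basic interval reflects these around x̄:
  lower = 2 × 39.15 − 39.30 = 39.00
  upper = 2 × 39.15 − 37.45 = 40.85

(39.00, 40.85)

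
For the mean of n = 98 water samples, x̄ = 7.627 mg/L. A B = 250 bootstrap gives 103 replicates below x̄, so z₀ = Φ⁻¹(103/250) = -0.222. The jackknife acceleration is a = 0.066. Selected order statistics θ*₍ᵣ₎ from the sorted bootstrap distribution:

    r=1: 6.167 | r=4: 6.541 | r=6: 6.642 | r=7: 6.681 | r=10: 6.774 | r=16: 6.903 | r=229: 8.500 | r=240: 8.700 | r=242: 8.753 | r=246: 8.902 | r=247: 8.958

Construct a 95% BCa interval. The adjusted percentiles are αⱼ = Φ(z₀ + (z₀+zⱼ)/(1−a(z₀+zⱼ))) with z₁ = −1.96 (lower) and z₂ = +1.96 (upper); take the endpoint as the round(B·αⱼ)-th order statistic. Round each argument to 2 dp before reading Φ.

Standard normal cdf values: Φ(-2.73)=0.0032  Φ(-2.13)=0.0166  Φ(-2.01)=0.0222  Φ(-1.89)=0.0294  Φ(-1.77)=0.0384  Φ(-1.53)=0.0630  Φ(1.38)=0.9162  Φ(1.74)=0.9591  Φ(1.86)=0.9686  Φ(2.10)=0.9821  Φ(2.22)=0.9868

(6.541, 8.700)

Lower: z₀ + z₁ = -0.222 + (-1.960) = -2.182; 1 − a(z₀+z₁) = 1 − (0.066)(-2.182) = 1.1440; argument = -0.222 + (-2.182)/1.1440 = -2.1293 → -2.13.
α₁ = Φ(-2.13) = 0.0166; rank = round(250 × 0.0166) = 4; θ*₍4₎ = 6.541.
Upper: z₀ + z₂ = 1.738; 1 − a(z₀+z₂) = 0.8853; argument = 1.7412 → 1.74; α₂ = 0.9591; rank = 240; θ*₍240₎ = 8.700.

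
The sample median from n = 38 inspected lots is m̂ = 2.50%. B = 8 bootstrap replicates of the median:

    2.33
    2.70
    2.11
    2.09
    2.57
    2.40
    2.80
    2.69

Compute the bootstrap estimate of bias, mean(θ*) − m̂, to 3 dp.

mean(θ*) = (2.33 + 2.70 + 2.11 + 2.09 + 2.57 + 2.40 + 2.80 + 2.69) / 8 = 2.4612
bias = 2.4612 − 2.50

bias = −0.039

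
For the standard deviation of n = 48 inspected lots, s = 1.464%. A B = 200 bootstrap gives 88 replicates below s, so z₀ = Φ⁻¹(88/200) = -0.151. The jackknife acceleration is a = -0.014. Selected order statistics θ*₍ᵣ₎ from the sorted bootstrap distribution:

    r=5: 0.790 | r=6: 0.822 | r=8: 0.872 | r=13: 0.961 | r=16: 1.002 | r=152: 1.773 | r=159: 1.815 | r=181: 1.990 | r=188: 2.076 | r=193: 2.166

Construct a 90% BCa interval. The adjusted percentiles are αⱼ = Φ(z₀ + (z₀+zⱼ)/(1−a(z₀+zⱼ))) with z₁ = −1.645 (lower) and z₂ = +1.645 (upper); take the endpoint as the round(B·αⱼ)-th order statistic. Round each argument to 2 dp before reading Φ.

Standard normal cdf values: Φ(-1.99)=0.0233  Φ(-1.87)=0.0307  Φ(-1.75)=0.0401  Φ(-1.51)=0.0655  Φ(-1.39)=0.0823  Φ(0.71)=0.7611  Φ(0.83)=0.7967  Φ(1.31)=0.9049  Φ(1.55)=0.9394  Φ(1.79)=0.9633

(0.790, 1.990)

Lower: z₀ + z₁ = -0.151 + (-1.645) = -1.796; 1 − a(z₀+z₁) = 1 − (-0.014)(-1.796) = 0.9749; argument = -0.151 + (-1.796)/0.9749 = -1.9933 → -1.99.
α₁ = Φ(-1.99) = 0.0233; rank = round(200 × 0.0233) = 5; θ*₍5₎ = 0.790.
Upper: z₀ + z₂ = 1.494; 1 − a(z₀+z₂) = 1.0209; argument = 1.3124 → 1.31; α₂ = 0.9049; rank = 181; θ*₍181₎ = 1.990.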